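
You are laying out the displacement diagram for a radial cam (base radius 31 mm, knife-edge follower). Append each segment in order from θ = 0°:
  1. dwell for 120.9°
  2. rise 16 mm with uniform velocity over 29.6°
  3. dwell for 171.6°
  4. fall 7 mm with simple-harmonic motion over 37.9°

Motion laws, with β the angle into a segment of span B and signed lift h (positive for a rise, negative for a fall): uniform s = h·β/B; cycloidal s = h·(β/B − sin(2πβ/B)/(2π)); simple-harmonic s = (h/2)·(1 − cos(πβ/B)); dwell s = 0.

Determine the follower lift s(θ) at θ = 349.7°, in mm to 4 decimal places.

seg 1 [0°–120.9°] dwell: s stays 0.0000
seg 2 [120.9°–150.5°] uniform, h=16: full span → s += 16 → s = 16.0000
seg 3 [150.5°–322.1°] dwell: s stays 16.0000
seg 4 [322.1°–360°] simple-harmonic, h=-7: θ=349.7° here. β=27.6, B=37.9. -7/2·(1 − cos(π·0.7282)) = -5.8000 → s = 10.2000

10.2000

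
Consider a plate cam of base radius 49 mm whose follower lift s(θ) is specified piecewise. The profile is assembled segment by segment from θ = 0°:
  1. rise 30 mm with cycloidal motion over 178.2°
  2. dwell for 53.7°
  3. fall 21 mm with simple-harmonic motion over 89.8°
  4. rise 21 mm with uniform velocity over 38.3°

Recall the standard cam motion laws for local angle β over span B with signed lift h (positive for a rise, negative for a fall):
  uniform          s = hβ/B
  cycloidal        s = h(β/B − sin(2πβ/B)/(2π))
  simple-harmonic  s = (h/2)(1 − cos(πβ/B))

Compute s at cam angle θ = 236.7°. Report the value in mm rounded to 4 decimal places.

seg 1 [0°–178.2°] cycloidal, h=30: full span → s += 30 → s = 30.0000
seg 2 [178.2°–231.9°] dwell: s stays 30.0000
seg 3 [231.9°–321.7°] simple-harmonic, h=-21: θ=236.7° here. β=4.8, B=89.8. -21/2·(1 − cos(π·0.0535)) = -0.1477 → s = 29.8523

29.8523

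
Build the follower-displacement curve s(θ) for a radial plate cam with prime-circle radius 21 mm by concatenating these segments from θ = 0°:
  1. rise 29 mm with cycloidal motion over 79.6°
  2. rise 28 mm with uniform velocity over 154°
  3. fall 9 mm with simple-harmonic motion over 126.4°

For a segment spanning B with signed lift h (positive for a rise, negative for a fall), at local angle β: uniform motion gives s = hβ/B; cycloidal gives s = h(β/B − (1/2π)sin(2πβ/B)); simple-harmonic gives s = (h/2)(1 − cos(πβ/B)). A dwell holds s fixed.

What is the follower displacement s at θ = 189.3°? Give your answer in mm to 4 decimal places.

seg 1 [0°–79.6°] cycloidal, h=29: full span → s += 29 → s = 29.0000
seg 2 [79.6°–233.6°] uniform, h=28: θ=189.3° here. β=109.7, B=154. 28·109.7/154 = 19.9455 → s = 48.9455

48.9455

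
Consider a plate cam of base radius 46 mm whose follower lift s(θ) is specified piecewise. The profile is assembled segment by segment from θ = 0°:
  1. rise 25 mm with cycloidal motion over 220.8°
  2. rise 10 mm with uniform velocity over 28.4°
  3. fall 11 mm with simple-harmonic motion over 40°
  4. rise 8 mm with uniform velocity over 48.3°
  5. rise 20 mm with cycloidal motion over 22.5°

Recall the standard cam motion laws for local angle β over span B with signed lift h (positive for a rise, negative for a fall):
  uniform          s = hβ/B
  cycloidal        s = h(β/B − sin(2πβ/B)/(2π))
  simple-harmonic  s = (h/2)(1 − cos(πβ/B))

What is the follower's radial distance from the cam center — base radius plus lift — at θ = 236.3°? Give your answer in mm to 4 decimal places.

seg 1 [0°–220.8°] cycloidal, h=25: full span → s += 25 → s = 25.0000
seg 2 [220.8°–249.2°] uniform, h=10: θ=236.3° here. β=15.5, B=28.4. 10·15.5/28.4 = 5.4577 → s = 30.4577
radial distance = base radius + s = 46 + 30.4577 = 76.4577

76.4577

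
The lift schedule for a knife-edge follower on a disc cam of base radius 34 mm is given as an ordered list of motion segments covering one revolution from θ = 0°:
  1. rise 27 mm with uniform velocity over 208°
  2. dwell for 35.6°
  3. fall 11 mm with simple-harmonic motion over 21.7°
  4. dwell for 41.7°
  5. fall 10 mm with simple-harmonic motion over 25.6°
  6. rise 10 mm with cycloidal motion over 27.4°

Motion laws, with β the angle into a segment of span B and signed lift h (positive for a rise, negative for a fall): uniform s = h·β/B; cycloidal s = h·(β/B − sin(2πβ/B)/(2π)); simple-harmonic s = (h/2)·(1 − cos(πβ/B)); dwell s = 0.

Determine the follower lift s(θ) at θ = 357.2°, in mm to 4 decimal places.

seg 1 [0°–208°] uniform, h=27: full span → s += 27 → s = 27.0000
seg 2 [208°–243.6°] dwell: s stays 27.0000
seg 3 [243.6°–265.3°] simple-harmonic, h=-11: full span → s += -11 → s = 16.0000
seg 4 [265.3°–307°] dwell: s stays 16.0000
seg 5 [307°–332.6°] simple-harmonic, h=-10: full span → s += -10 → s = 6.0000
seg 6 [332.6°–360°] cycloidal, h=10: θ=357.2° here. β=24.6, B=27.4. 10·(0.8978 − sin(2π·0.8978)/(2π)) = 9.9312 → s = 15.9312

15.9312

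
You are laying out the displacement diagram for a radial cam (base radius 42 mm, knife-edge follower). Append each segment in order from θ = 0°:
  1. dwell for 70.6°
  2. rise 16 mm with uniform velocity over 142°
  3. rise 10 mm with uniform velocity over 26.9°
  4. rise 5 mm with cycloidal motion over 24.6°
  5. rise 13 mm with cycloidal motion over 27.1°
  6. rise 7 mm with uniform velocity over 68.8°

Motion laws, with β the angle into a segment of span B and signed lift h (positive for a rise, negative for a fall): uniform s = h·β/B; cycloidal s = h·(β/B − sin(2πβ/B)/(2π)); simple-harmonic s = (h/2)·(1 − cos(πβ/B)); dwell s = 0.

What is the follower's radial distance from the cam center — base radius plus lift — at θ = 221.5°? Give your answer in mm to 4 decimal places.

seg 1 [0°–70.6°] dwell: s stays 0.0000
seg 2 [70.6°–212.6°] uniform, h=16: full span → s += 16 → s = 16.0000
seg 3 [212.6°–239.5°] uniform, h=10: θ=221.5° here. β=8.9, B=26.9. 10·8.9/26.9 = 3.3086 → s = 19.3086
radial distance = base radius + s = 42 + 19.3086 = 61.3086

61.3086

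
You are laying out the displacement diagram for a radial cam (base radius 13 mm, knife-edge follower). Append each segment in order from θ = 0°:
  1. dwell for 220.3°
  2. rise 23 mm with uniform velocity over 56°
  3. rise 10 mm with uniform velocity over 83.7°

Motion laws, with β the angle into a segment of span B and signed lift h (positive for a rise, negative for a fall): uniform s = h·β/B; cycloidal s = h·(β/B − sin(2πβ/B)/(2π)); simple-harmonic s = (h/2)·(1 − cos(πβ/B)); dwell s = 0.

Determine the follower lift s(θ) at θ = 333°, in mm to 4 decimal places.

seg 1 [0°–220.3°] dwell: s stays 0.0000
seg 2 [220.3°–276.3°] uniform, h=23: full span → s += 23 → s = 23.0000
seg 3 [276.3°–360°] uniform, h=10: θ=333° here. β=56.7, B=83.7. 10·56.7/83.7 = 6.7742 → s = 29.7742

29.7742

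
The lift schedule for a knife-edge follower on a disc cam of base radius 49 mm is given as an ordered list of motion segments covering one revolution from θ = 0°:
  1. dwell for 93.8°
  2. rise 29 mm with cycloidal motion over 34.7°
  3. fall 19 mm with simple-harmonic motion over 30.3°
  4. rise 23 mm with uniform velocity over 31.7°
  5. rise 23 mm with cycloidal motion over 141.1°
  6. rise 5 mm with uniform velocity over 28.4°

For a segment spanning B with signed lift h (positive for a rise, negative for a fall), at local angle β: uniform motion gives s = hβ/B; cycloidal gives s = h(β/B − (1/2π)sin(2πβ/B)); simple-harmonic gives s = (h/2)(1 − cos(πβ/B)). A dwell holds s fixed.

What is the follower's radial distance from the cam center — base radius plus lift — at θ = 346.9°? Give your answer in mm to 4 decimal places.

seg 1 [0°–93.8°] dwell: s stays 0.0000
seg 2 [93.8°–128.5°] cycloidal, h=29: full span → s += 29 → s = 29.0000
seg 3 [128.5°–158.8°] simple-harmonic, h=-19: full span → s += -19 → s = 10.0000
seg 4 [158.8°–190.5°] uniform, h=23: full span → s += 23 → s = 33.0000
seg 5 [190.5°–331.6°] cycloidal, h=23: full span → s += 23 → s = 56.0000
seg 6 [331.6°–360°] uniform, h=5: θ=346.9° here. β=15.3, B=28.4. 5·15.3/28.4 = 2.6937 → s = 58.6937
radial distance = base radius + s = 49 + 58.6937 = 107.6937

107.6937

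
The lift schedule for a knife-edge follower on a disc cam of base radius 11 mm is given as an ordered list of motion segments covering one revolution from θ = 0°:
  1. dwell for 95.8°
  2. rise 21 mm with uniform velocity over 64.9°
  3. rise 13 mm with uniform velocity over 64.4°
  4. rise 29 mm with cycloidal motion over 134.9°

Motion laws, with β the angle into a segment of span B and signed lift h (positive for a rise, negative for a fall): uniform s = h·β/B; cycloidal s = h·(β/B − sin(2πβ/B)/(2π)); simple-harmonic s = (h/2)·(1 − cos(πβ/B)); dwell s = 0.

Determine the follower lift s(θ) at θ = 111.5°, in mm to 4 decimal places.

seg 1 [0°–95.8°] dwell: s stays 0.0000
seg 2 [95.8°–160.7°] uniform, h=21: θ=111.5° here. β=15.7, B=64.9. 21·15.7/64.9 = 5.0801 → s = 5.0801

5.0801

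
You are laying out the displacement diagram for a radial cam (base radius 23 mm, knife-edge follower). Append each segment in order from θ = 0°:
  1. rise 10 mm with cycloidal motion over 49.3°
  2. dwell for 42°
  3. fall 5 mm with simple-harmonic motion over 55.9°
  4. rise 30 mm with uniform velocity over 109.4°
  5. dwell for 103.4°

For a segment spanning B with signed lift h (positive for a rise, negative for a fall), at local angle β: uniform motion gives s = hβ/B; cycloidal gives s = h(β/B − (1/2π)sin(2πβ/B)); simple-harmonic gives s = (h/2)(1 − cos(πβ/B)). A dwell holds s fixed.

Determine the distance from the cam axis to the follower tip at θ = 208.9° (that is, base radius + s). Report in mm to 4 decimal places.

seg 1 [0°–49.3°] cycloidal, h=10: full span → s += 10 → s = 10.0000
seg 2 [49.3°–91.3°] dwell: s stays 10.0000
seg 3 [91.3°–147.2°] simple-harmonic, h=-5: full span → s += -5 → s = 5.0000
seg 4 [147.2°–256.6°] uniform, h=30: θ=208.9° here. β=61.7, B=109.4. 30·61.7/109.4 = 16.9196 → s = 21.9196
radial distance = base radius + s = 23 + 21.9196 = 44.9196

44.9196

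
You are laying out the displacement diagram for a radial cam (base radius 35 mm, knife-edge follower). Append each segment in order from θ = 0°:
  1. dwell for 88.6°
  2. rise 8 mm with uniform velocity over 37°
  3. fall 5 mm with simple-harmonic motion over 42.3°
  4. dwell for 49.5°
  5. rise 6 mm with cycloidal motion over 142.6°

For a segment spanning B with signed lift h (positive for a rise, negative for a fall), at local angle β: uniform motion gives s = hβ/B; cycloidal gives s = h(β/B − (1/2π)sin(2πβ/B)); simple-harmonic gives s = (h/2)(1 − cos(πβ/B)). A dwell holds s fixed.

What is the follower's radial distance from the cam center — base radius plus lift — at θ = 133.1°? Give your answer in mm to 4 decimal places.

seg 1 [0°–88.6°] dwell: s stays 0.0000
seg 2 [88.6°–125.6°] uniform, h=8: full span → s += 8 → s = 8.0000
seg 3 [125.6°–167.9°] simple-harmonic, h=-5: θ=133.1° here. β=7.5, B=42.3. -5/2·(1 − cos(π·0.1773)) = -0.3779 → s = 7.6221
radial distance = base radius + s = 35 + 7.6221 = 42.6221

42.6221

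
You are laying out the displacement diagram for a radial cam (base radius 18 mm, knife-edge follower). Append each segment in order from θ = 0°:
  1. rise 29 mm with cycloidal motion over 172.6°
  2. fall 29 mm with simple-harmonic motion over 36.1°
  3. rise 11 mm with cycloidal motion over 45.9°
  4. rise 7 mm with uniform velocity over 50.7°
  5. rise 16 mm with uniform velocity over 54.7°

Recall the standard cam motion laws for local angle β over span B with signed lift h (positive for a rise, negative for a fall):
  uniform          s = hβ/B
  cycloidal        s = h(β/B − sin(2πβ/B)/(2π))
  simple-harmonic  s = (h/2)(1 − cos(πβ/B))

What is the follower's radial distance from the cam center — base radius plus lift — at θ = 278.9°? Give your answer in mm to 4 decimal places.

seg 1 [0°–172.6°] cycloidal, h=29: full span → s += 29 → s = 29.0000
seg 2 [172.6°–208.7°] simple-harmonic, h=-29: full span → s += -29 → s = 0.0000
seg 3 [208.7°–254.6°] cycloidal, h=11: full span → s += 11 → s = 11.0000
seg 4 [254.6°–305.3°] uniform, h=7: θ=278.9° here. β=24.3, B=50.7. 7·24.3/50.7 = 3.3550 → s = 14.3550
radial distance = base radius + s = 18 + 14.3550 = 32.3550

32.3550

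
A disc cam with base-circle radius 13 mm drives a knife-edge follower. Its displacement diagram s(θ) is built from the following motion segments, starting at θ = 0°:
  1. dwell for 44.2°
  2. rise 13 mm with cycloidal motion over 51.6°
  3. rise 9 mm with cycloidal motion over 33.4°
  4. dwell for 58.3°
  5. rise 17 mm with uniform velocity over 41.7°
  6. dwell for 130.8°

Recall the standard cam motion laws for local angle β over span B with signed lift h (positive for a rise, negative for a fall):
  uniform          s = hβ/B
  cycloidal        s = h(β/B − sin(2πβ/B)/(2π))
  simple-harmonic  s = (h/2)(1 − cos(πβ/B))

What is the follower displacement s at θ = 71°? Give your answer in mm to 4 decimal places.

seg 1 [0°–44.2°] dwell: s stays 0.0000
seg 2 [44.2°–95.8°] cycloidal, h=13: θ=71° here. β=26.8, B=51.6. 13·(0.5194 − sin(2π·0.5194)/(2π)) = 7.0033 → s = 7.0033

7.0033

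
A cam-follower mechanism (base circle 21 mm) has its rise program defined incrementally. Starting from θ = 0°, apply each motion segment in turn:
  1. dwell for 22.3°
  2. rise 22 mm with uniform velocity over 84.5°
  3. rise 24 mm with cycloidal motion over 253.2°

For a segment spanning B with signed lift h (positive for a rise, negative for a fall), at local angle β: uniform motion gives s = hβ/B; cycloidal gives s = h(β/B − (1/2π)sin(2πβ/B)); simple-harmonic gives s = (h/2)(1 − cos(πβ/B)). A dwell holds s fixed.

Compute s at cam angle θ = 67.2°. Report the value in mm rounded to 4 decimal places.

seg 1 [0°–22.3°] dwell: s stays 0.0000
seg 2 [22.3°–106.8°] uniform, h=22: θ=67.2° here. β=44.9, B=84.5. 22·44.9/84.5 = 11.6899 → s = 11.6899

11.6899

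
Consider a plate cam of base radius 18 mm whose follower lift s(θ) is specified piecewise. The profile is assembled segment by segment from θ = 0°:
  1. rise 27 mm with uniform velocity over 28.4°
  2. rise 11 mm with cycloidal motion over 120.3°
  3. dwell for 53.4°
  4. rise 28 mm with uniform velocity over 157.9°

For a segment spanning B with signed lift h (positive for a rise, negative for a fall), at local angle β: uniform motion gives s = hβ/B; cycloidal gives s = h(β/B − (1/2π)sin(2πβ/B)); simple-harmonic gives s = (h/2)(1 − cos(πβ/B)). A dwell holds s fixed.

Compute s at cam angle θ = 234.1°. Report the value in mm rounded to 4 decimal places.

seg 1 [0°–28.4°] uniform, h=27: full span → s += 27 → s = 27.0000
seg 2 [28.4°–148.7°] cycloidal, h=11: full span → s += 11 → s = 38.0000
seg 3 [148.7°–202.1°] dwell: s stays 38.0000
seg 4 [202.1°–360°] uniform, h=28: θ=234.1° here. β=32, B=157.9. 28·32/157.9 = 5.6745 → s = 43.6745

43.6745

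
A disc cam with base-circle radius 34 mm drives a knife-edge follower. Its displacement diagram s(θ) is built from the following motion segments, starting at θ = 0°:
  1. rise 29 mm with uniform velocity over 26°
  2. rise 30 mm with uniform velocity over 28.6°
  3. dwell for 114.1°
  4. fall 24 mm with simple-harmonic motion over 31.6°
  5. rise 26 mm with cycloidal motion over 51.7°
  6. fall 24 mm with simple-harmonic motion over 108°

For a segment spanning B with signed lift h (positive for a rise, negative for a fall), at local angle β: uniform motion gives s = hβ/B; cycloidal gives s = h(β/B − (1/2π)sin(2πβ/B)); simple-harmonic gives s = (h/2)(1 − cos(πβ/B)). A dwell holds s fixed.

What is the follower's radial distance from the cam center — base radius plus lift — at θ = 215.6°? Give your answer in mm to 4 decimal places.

seg 1 [0°–26°] uniform, h=29: full span → s += 29 → s = 29.0000
seg 2 [26°–54.6°] uniform, h=30: full span → s += 30 → s = 59.0000
seg 3 [54.6°–168.7°] dwell: s stays 59.0000
seg 4 [168.7°–200.3°] simple-harmonic, h=-24: full span → s += -24 → s = 35.0000
seg 5 [200.3°–252°] cycloidal, h=26: θ=215.6° here. β=15.3, B=51.7. 26·(0.2959 − sin(2π·0.2959)/(2π)) = 3.7275 → s = 38.7275
radial distance = base radius + s = 34 + 38.7275 = 72.7275

72.7275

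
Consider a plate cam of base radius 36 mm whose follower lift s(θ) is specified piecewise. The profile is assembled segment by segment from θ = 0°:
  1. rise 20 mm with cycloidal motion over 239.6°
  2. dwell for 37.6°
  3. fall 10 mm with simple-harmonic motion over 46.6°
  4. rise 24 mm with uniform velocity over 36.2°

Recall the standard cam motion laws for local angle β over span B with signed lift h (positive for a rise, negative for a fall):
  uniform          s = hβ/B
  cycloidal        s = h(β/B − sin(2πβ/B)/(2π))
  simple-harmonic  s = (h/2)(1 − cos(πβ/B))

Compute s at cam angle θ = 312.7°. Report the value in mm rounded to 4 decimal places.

seg 1 [0°–239.6°] cycloidal, h=20: full span → s += 20 → s = 20.0000
seg 2 [239.6°–277.2°] dwell: s stays 20.0000
seg 3 [277.2°–323.8°] simple-harmonic, h=-10: θ=312.7° here. β=35.5, B=46.6. -10/2·(1 − cos(π·0.7618)) = -8.6642 → s = 11.3358

11.3358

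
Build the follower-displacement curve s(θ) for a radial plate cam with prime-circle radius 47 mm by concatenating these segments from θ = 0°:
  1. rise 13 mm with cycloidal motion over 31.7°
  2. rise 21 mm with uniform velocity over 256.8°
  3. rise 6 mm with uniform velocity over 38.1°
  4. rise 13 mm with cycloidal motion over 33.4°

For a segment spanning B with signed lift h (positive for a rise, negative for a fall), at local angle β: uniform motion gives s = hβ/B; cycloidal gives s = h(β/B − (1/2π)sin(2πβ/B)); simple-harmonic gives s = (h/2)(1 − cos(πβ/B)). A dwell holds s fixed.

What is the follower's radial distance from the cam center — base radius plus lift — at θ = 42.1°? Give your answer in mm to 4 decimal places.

seg 1 [0°–31.7°] cycloidal, h=13: full span → s += 13 → s = 13.0000
seg 2 [31.7°–288.5°] uniform, h=21: θ=42.1° here. β=10.4, B=256.8. 21·10.4/256.8 = 0.8505 → s = 13.8505
radial distance = base radius + s = 47 + 13.8505 = 60.8505

60.8505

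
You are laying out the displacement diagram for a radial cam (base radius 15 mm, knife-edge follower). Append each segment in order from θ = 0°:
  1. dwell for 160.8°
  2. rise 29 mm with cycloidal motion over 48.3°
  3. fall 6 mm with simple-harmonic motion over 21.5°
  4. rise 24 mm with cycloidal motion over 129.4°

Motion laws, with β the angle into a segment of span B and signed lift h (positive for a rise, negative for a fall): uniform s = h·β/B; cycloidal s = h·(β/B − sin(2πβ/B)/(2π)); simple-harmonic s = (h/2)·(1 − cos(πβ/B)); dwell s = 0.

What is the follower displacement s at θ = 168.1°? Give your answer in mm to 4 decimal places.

seg 1 [0°–160.8°] dwell: s stays 0.0000
seg 2 [160.8°–209.1°] cycloidal, h=29: θ=168.1° here. β=7.3, B=48.3. 29·(0.1511 − sin(2π·0.1511)/(2π)) = 0.6297 → s = 0.6297

0.6297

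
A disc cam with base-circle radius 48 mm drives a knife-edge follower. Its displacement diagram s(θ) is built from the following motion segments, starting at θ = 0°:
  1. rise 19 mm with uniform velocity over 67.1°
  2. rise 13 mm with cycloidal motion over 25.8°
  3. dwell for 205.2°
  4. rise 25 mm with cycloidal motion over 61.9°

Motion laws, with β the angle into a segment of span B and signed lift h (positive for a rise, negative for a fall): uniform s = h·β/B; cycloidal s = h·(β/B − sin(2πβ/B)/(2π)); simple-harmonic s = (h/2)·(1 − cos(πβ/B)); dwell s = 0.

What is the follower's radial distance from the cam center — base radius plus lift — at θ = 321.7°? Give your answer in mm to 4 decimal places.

seg 1 [0°–67.1°] uniform, h=19: full span → s += 19 → s = 19.0000
seg 2 [67.1°–92.9°] cycloidal, h=13: full span → s += 13 → s = 32.0000
seg 3 [92.9°–298.1°] dwell: s stays 32.0000
seg 4 [298.1°–360°] cycloidal, h=25: θ=321.7° here. β=23.6, B=61.9. 25·(0.3813 − sin(2π·0.3813)/(2π)) = 6.8308 → s = 38.8308
radial distance = base radius + s = 48 + 38.8308 = 86.8308

86.8308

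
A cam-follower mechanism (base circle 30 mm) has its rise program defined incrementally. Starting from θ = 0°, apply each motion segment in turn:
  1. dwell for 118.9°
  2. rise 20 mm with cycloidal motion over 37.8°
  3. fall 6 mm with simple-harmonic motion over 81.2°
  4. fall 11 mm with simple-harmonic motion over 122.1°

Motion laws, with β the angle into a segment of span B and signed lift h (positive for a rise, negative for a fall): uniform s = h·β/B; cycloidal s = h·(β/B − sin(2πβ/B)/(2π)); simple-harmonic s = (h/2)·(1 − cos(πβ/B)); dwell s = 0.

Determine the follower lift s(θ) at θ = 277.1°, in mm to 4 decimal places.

seg 1 [0°–118.9°] dwell: s stays 0.0000
seg 2 [118.9°–156.7°] cycloidal, h=20: full span → s += 20 → s = 20.0000
seg 3 [156.7°–237.9°] simple-harmonic, h=-6: full span → s += -6 → s = 14.0000
seg 4 [237.9°–360°] simple-harmonic, h=-11: θ=277.1° here. β=39.2, B=122.1. -11/2·(1 − cos(π·0.3210)) = -2.5683 → s = 11.4317

11.4317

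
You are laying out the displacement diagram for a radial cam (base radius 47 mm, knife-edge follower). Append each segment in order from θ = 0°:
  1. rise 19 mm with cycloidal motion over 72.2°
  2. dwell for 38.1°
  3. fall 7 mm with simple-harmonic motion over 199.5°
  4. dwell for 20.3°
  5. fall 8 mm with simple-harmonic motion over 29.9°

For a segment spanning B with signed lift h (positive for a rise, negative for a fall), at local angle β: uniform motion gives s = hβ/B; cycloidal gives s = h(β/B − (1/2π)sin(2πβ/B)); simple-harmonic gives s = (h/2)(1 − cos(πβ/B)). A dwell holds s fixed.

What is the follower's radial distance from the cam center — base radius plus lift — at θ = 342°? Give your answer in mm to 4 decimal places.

seg 1 [0°–72.2°] cycloidal, h=19: full span → s += 19 → s = 19.0000
seg 2 [72.2°–110.3°] dwell: s stays 19.0000
seg 3 [110.3°–309.8°] simple-harmonic, h=-7: full span → s += -7 → s = 12.0000
seg 4 [309.8°–330.1°] dwell: s stays 12.0000
seg 5 [330.1°–360°] simple-harmonic, h=-8: θ=342° here. β=11.9, B=29.9. -8/2·(1 − cos(π·0.3980)) = -2.7400 → s = 9.2600
radial distance = base radius + s = 47 + 9.2600 = 56.2600

56.2600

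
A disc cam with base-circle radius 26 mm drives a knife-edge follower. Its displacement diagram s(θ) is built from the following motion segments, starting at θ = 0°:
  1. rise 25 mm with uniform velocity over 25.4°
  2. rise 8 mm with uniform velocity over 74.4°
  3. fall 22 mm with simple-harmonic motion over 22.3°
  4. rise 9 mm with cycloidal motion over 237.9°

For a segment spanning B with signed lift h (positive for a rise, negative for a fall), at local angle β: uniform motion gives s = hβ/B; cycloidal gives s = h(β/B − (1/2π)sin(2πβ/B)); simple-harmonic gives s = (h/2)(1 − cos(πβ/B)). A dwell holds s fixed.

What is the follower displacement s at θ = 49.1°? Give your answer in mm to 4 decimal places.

seg 1 [0°–25.4°] uniform, h=25: full span → s += 25 → s = 25.0000
seg 2 [25.4°–99.8°] uniform, h=8: θ=49.1° here. β=23.7, B=74.4. 8·23.7/74.4 = 2.5484 → s = 27.5484

27.5484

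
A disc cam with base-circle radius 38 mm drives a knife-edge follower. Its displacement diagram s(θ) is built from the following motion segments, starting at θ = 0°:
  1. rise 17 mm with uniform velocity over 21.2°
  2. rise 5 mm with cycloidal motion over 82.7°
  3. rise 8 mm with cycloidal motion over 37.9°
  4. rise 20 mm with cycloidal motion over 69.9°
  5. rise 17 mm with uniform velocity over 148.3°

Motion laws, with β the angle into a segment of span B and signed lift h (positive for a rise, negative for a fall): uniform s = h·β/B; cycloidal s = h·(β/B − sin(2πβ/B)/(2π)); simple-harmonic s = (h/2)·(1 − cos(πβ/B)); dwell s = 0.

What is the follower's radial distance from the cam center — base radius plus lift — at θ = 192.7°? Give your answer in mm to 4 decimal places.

seg 1 [0°–21.2°] uniform, h=17: full span → s += 17 → s = 17.0000
seg 2 [21.2°–103.9°] cycloidal, h=5: full span → s += 5 → s = 22.0000
seg 3 [103.9°–141.8°] cycloidal, h=8: full span → s += 8 → s = 30.0000
seg 4 [141.8°–211.7°] cycloidal, h=20: θ=192.7° here. β=50.9, B=69.9. 20·(0.7282 − sin(2π·0.7282)/(2π)) = 17.7169 → s = 47.7169
radial distance = base radius + s = 38 + 47.7169 = 85.7169

85.7169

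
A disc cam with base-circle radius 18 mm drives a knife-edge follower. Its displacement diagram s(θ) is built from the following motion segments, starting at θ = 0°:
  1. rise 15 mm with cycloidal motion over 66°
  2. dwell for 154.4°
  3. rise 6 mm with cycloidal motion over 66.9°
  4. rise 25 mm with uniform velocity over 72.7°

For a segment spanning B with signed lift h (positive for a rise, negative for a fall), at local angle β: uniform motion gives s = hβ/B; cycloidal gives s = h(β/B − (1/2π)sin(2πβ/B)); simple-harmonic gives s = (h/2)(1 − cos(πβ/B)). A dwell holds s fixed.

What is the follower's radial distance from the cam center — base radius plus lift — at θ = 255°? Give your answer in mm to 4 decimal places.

seg 1 [0°–66°] cycloidal, h=15: full span → s += 15 → s = 15.0000
seg 2 [66°–220.4°] dwell: s stays 15.0000
seg 3 [220.4°–287.3°] cycloidal, h=6: θ=255° here. β=34.6, B=66.9. 6·(0.5172 − sin(2π·0.5172)/(2π)) = 3.2061 → s = 18.2061
radial distance = base radius + s = 18 + 18.2061 = 36.2061

36.2061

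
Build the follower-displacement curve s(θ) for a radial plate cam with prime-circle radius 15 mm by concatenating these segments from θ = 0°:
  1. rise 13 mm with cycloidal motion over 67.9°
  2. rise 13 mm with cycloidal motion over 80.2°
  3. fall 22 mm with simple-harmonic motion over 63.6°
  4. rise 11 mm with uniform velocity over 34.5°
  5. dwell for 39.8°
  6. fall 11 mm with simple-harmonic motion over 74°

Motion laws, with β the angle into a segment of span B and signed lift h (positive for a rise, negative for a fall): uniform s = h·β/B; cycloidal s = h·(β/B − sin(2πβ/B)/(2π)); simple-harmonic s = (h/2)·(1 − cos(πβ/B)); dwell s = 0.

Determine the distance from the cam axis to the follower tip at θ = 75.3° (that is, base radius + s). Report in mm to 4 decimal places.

seg 1 [0°–67.9°] cycloidal, h=13: full span → s += 13 → s = 13.0000
seg 2 [67.9°–148.1°] cycloidal, h=13: θ=75.3° here. β=7.4, B=80.2. 13·(0.0923 − sin(2π·0.0923)/(2π)) = 0.0661 → s = 13.0661
radial distance = base radius + s = 15 + 13.0661 = 28.0661

28.0661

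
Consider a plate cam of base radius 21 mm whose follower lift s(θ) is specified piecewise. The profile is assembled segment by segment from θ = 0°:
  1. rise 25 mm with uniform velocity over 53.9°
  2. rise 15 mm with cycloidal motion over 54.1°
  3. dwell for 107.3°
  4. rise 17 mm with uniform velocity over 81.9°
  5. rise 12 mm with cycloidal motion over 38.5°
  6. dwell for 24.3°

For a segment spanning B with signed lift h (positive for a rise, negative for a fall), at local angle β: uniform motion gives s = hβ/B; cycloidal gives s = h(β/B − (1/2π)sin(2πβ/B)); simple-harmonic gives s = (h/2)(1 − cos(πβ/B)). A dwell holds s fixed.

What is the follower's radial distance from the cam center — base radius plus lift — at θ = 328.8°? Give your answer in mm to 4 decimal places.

seg 1 [0°–53.9°] uniform, h=25: full span → s += 25 → s = 25.0000
seg 2 [53.9°–108°] cycloidal, h=15: full span → s += 15 → s = 40.0000
seg 3 [108°–215.3°] dwell: s stays 40.0000
seg 4 [215.3°–297.2°] uniform, h=17: full span → s += 17 → s = 57.0000
seg 5 [297.2°–335.7°] cycloidal, h=12: θ=328.8° here. β=31.6, B=38.5. 12·(0.8208 − sin(2π·0.8208)/(2π)) = 11.5734 → s = 68.5734
radial distance = base radius + s = 21 + 68.5734 = 89.5734

89.5734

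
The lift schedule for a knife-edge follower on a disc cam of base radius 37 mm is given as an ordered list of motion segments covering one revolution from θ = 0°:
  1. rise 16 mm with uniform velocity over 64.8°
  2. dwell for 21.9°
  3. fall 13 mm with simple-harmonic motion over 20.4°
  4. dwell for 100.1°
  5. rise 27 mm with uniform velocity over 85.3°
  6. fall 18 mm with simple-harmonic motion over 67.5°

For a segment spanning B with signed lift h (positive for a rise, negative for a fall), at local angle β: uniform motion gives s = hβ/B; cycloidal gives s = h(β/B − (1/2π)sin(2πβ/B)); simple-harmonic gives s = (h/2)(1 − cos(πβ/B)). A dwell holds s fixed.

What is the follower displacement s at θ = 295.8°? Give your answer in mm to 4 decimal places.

seg 1 [0°–64.8°] uniform, h=16: full span → s += 16 → s = 16.0000
seg 2 [64.8°–86.7°] dwell: s stays 16.0000
seg 3 [86.7°–107.1°] simple-harmonic, h=-13: full span → s += -13 → s = 3.0000
seg 4 [107.1°–207.2°] dwell: s stays 3.0000
seg 5 [207.2°–292.5°] uniform, h=27: full span → s += 27 → s = 30.0000
seg 6 [292.5°–360°] simple-harmonic, h=-18: θ=295.8° here. β=3.3, B=67.5. -18/2·(1 − cos(π·0.0489)) = -0.1059 → s = 29.8941

29.8941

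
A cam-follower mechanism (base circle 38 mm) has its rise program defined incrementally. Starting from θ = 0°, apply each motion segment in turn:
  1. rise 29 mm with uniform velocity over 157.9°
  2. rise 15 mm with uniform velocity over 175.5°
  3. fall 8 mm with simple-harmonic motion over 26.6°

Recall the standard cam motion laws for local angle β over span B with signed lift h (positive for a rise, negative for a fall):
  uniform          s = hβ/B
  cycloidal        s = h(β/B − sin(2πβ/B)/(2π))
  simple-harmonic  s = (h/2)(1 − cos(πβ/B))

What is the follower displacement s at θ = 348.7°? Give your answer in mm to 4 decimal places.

seg 1 [0°–157.9°] uniform, h=29: full span → s += 29 → s = 29.0000
seg 2 [157.9°–333.4°] uniform, h=15: full span → s += 15 → s = 44.0000
seg 3 [333.4°–360°] simple-harmonic, h=-8: θ=348.7° here. β=15.3, B=26.6. -8/2·(1 − cos(π·0.5752)) = -4.9361 → s = 39.0639

39.0639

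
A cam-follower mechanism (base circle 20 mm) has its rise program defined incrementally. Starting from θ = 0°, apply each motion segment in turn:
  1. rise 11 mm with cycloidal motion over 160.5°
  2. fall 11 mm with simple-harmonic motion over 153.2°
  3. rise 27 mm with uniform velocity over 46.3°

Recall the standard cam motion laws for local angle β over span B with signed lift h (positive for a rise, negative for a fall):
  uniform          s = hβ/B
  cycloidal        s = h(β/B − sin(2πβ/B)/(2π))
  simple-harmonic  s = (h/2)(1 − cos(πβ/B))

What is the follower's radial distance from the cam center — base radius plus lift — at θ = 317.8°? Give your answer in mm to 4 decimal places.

seg 1 [0°–160.5°] cycloidal, h=11: full span → s += 11 → s = 11.0000
seg 2 [160.5°–313.7°] simple-harmonic, h=-11: full span → s += -11 → s = 0.0000
seg 3 [313.7°–360°] uniform, h=27: θ=317.8° here. β=4.1, B=46.3. 27·4.1/46.3 = 2.3909 → s = 2.3909
radial distance = base radius + s = 20 + 2.3909 = 22.3909

22.3909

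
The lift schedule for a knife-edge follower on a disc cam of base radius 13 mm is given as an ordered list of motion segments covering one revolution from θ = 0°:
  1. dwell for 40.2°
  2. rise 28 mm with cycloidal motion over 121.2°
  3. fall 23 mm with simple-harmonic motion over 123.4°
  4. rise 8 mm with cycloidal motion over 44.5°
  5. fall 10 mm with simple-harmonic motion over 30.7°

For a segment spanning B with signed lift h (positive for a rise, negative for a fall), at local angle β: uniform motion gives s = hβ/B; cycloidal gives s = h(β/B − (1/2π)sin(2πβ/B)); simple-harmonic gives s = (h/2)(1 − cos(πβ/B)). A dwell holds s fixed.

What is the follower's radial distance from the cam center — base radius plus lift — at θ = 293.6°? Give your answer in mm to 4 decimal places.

seg 1 [0°–40.2°] dwell: s stays 0.0000
seg 2 [40.2°–161.4°] cycloidal, h=28: full span → s += 28 → s = 28.0000
seg 3 [161.4°–284.8°] simple-harmonic, h=-23: full span → s += -23 → s = 5.0000
seg 4 [284.8°–329.3°] cycloidal, h=8: θ=293.6° here. β=8.8, B=44.5. 8·(0.1978 − sin(2π·0.1978)/(2π)) = 0.3768 → s = 5.3768
radial distance = base radius + s = 13 + 5.3768 = 18.3768

18.3768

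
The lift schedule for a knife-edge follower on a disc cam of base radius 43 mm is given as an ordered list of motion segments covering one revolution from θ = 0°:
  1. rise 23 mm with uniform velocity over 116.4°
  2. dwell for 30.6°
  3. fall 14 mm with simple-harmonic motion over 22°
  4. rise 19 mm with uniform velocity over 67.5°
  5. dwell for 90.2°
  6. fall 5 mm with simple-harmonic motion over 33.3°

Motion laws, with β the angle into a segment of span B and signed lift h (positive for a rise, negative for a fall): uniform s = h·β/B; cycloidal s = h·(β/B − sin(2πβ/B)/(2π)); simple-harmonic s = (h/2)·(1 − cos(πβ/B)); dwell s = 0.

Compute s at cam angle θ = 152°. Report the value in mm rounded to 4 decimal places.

seg 1 [0°–116.4°] uniform, h=23: full span → s += 23 → s = 23.0000
seg 2 [116.4°–147°] dwell: s stays 23.0000
seg 3 [147°–169°] simple-harmonic, h=-14: θ=152° here. β=5, B=22. -14/2·(1 − cos(π·0.2273)) = -1.7098 → s = 21.2902

21.2902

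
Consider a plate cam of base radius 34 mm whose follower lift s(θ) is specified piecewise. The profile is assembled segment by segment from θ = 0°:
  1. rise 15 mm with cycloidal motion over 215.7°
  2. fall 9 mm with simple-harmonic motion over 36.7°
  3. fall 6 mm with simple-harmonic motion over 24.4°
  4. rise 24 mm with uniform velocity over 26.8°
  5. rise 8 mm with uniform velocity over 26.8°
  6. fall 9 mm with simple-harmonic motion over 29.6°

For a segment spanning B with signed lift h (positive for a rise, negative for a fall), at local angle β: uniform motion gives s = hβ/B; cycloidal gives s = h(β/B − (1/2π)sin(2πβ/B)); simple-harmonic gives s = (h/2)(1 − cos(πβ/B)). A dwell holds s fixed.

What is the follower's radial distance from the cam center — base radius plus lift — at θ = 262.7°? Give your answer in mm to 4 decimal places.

seg 1 [0°–215.7°] cycloidal, h=15: full span → s += 15 → s = 15.0000
seg 2 [215.7°–252.4°] simple-harmonic, h=-9: full span → s += -9 → s = 6.0000
seg 3 [252.4°–276.8°] simple-harmonic, h=-6: θ=262.7° here. β=10.3, B=24.4. -6/2·(1 − cos(π·0.4221)) = -2.2734 → s = 3.7266
radial distance = base radius + s = 34 + 3.7266 = 37.7266

37.7266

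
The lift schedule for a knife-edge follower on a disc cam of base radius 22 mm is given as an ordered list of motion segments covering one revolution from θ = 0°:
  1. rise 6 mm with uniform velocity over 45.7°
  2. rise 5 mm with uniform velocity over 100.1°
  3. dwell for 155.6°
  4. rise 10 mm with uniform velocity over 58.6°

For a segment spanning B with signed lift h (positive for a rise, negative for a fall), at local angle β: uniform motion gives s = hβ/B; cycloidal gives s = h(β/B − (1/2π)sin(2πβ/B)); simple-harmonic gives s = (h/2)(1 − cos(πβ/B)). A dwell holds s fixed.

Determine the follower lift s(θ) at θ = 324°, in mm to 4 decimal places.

seg 1 [0°–45.7°] uniform, h=6: full span → s += 6 → s = 6.0000
seg 2 [45.7°–145.8°] uniform, h=5: full span → s += 5 → s = 11.0000
seg 3 [145.8°–301.4°] dwell: s stays 11.0000
seg 4 [301.4°–360°] uniform, h=10: θ=324° here. β=22.6, B=58.6. 10·22.6/58.6 = 3.8567 → s = 14.8567

14.8567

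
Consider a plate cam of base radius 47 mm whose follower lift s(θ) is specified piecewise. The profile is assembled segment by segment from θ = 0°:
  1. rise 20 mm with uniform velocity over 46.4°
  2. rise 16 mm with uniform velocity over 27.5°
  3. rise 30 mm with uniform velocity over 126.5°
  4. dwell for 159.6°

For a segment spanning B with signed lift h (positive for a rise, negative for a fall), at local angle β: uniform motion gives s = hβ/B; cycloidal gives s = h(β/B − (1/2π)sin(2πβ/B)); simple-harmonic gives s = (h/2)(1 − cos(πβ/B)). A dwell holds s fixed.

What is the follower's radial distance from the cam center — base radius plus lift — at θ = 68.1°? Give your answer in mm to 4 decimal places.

seg 1 [0°–46.4°] uniform, h=20: full span → s += 20 → s = 20.0000
seg 2 [46.4°–73.9°] uniform, h=16: θ=68.1° here. β=21.7, B=27.5. 16·21.7/27.5 = 12.6255 → s = 32.6255
radial distance = base radius + s = 47 + 32.6255 = 79.6255

79.6255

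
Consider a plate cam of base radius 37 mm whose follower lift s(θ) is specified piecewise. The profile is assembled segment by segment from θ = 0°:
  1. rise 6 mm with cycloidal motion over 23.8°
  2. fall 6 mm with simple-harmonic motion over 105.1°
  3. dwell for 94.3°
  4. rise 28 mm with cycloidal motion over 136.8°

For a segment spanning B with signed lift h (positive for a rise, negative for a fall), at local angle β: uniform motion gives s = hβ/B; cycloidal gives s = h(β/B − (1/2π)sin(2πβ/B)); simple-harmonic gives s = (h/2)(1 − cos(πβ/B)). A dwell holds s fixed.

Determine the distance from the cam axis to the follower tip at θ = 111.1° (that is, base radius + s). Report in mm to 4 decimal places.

seg 1 [0°–23.8°] cycloidal, h=6: full span → s += 6 → s = 6.0000
seg 2 [23.8°–128.9°] simple-harmonic, h=-6: θ=111.1° here. β=87.3, B=105.1. -6/2·(1 − cos(π·0.8306)) = -5.5853 → s = 0.4147
radial distance = base radius + s = 37 + 0.4147 = 37.4147

37.4147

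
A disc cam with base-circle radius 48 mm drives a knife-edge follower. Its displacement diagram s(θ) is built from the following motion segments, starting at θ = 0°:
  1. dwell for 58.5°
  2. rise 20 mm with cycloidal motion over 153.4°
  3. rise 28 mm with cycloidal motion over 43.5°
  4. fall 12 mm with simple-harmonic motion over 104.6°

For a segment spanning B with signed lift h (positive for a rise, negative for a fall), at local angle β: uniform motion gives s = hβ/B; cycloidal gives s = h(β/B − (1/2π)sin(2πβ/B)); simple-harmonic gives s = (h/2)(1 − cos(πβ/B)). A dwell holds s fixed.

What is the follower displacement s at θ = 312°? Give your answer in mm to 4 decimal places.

seg 1 [0°–58.5°] dwell: s stays 0.0000
seg 2 [58.5°–211.9°] cycloidal, h=20: full span → s += 20 → s = 20.0000
seg 3 [211.9°–255.4°] cycloidal, h=28: full span → s += 28 → s = 48.0000
seg 4 [255.4°–360°] simple-harmonic, h=-12: θ=312° here. β=56.6, B=104.6. -12/2·(1 − cos(π·0.5411)) = -6.7727 → s = 41.2273

41.2273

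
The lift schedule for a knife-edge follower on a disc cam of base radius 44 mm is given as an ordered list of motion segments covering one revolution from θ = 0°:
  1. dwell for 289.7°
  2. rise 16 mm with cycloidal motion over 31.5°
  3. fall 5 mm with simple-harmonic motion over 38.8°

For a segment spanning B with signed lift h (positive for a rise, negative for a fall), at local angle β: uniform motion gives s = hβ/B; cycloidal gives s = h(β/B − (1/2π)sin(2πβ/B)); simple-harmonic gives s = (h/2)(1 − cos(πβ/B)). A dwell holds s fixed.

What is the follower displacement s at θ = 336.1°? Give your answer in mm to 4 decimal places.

seg 1 [0°–289.7°] dwell: s stays 0.0000
seg 2 [289.7°–321.2°] cycloidal, h=16: full span → s += 16 → s = 16.0000
seg 3 [321.2°–360°] simple-harmonic, h=-5: θ=336.1° here. β=14.9, B=38.8. -5/2·(1 − cos(π·0.3840)) = -1.6091 → s = 14.3909

14.3909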